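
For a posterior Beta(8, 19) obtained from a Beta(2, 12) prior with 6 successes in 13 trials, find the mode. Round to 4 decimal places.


Mode = (alpha - 1) / (alpha + beta - 2)
= 7 / 25
= 0.28

0.28


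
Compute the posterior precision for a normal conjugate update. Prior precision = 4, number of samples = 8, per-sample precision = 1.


tau_post = tau_0 + n * tau
= 4 + 8 * 1 = 12

12


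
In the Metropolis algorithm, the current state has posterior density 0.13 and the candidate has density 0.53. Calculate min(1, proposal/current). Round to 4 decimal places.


Ratio = 0.53/0.13 = 4.0769
Acceptance probability = min(1, 4.0769)
= 1.0

1.0


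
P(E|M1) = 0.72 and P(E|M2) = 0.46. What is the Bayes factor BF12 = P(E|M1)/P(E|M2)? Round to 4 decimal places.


Bayes factor BF12 = P(E|M1) / P(E|M2)
= 0.72 / 0.46
= 1.5652

1.5652


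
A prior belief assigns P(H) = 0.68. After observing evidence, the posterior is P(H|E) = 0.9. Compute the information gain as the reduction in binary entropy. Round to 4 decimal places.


H(prior) = -0.68*log2(0.68) - 0.32*log2(0.32)
= 0.9044
H(post) = -0.9*log2(0.9) - 0.1*log2(0.1)
= 0.469
IG = 0.9044 - 0.469 = 0.4354

0.4354


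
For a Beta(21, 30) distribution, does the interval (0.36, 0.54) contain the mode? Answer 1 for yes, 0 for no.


Mode of Beta(a,b) = (a-1)/(a+b-2)
= (21-1)/(21+30-2) = 0.4082
Check: 0.36 <= 0.4082 <= 0.54?
Result: 1

1


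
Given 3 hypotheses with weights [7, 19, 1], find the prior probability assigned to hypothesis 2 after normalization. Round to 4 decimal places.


To normalize, divide each weight by the sum of all weights.
Sum = 27
Prior(H2) = 19/27 = 0.7037

0.7037


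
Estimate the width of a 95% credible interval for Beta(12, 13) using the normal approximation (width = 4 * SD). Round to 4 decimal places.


For Beta(a,b): Var = ab/((a+b)^2(a+b+1))
Var = 0.0096, SD = 0.098
Approximate 95% CI width = 4 * 0.098 = 0.3919

0.3919


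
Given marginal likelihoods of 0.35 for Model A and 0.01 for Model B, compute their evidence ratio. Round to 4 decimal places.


Ratio = ML(A) / ML(B) = 0.35/0.01
= 35.0

35.0


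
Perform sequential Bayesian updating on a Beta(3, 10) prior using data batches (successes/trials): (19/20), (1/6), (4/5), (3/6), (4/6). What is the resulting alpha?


Accumulate successes: 31
Posterior alpha = prior alpha + sum of successes
= 3 + 31 = 34

34


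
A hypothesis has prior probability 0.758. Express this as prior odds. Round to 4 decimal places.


Odds = P(H) / P(not H) = 0.758 / 0.242
= 3.1322

3.1322


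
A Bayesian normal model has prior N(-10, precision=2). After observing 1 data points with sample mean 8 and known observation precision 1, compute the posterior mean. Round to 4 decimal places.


Posterior mean = (prior_precision * prior_mean + n * data_precision * data_mean) / (prior_precision + n * data_precision)
Numerator = 2*-10 + 1*1*8 = -12
Denominator = 2 + 1*1 = 3
Posterior mean = -4.0

-4.0


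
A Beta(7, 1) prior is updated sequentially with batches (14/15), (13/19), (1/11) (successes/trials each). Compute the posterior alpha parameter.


Sequential conjugate updating is equivalent to a single batch update.
Total successes across all batches = 28
alpha_posterior = alpha_prior + total_successes = 7 + 28
= 35

35


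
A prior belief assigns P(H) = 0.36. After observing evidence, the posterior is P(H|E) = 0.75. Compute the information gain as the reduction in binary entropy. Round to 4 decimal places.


H(prior) = -0.36*log2(0.36) - 0.64*log2(0.64)
= 0.9427
H(post) = -0.75*log2(0.75) - 0.25*log2(0.25)
= 0.8113
IG = 0.9427 - 0.8113 = 0.1314

0.1314


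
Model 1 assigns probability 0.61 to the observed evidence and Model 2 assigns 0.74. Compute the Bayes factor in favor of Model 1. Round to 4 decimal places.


BF = P(data|M1) / P(data|M2)
= 0.61 / 0.74 = 0.8243

0.8243


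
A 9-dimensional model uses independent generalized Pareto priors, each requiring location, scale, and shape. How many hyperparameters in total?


Per parameter: 3 (location, scale, and shape).
Total = 9 * 3 = 27

27


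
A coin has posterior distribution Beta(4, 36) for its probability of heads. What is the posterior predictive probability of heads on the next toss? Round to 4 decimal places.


Posterior predictive = E[theta] = alpha/(alpha+beta)
= 4/40
= 0.1

0.1


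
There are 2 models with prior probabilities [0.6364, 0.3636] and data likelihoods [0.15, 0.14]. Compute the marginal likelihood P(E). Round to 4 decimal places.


P(E) = sum over models of P(M_i) * P(E|M_i)
= 0.6364*0.15 + 0.3636*0.14
= 0.1464

0.1464


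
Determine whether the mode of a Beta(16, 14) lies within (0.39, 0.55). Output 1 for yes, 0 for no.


First find the mode: (a-1)/(a+b-2) = 0.5357
Is 0.5357 in (0.39, 0.55)? 1

1


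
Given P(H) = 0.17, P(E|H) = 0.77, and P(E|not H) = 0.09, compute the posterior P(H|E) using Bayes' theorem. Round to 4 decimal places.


By Bayes' theorem: P(H|E) = P(E|H)*P(H) / P(E)
P(E) = P(E|H)*P(H) + P(E|not H)*P(not H)
P(E) = 0.77*0.17 + 0.09*0.83 = 0.2056
P(H|E) = 0.77*0.17 / 0.2056 = 0.6367

0.6367


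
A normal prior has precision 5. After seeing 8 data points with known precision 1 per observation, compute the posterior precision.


In the conjugate normal model, precisions add:
tau_posterior = tau_prior + n * tau_data
= 5 + 8*1 = 13

13


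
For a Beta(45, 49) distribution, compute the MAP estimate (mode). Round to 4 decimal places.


MAP = mode = (a-1)/(a+b-2)
= (45-1)/(45+49-2)
= 44/92 = 0.4783

0.4783


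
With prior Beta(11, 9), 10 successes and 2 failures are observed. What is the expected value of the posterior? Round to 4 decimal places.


Posterior = Beta(21, 11)
E[theta] = alpha/(alpha+beta)
= 21/32 = 0.6562

0.6562


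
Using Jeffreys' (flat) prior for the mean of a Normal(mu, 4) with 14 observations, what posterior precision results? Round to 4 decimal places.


Flat prior means prior precision is 0.
Posterior precision = n / sigma^2 = 14/4 = 3.5

3.5


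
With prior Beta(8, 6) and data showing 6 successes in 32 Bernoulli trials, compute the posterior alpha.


Conjugate update: alpha_posterior = alpha_prior + k
= 8 + 6 = 14

14


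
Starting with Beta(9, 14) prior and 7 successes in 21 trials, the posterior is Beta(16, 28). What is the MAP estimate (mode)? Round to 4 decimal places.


The mode of Beta(a, b) when a > 1 and b > 1 is (a-1)/(a+b-2)
= (16 - 1) / (16 + 28 - 2)
= 15 / 42
= 0.3571

0.3571


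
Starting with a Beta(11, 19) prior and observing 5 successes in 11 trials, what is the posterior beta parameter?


Posterior beta = prior beta + failures
Failures = 11 - 5 = 6
beta_post = 19 + 6 = 25

25


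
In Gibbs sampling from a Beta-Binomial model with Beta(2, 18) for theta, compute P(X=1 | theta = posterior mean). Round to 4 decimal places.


Posterior mean = alpha/(alpha+beta) = 2/20 = 0.1
P(X=1|theta=mean) = theta = 0.1

0.1


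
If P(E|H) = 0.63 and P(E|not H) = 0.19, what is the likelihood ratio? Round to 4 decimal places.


Likelihood ratio = P(E|H) / P(E|not H)
= 0.63 / 0.19
= 3.3158

3.3158


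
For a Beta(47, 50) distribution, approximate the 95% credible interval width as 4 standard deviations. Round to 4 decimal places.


Variance of Beta(a,b) = ab / ((a+b)^2 * (a+b+1))
= 47*50 / ((97)^2 * 98)
= 0.0025
SD = sqrt(0.0025) = 0.0505
Width = 4 * SD = 0.2019

0.2019


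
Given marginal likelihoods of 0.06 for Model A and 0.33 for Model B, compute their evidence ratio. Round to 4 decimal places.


Ratio = ML(A) / ML(B) = 0.06/0.33
= 0.1818

0.1818


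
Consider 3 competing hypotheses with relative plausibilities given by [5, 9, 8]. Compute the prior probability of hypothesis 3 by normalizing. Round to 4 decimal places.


Sum of weights = 5 + 9 + 8 = 22
Normalized prior for H3 = 8 / 22
= 0.3636

0.3636


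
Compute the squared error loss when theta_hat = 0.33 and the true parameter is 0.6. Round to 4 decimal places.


L = (theta_hat - theta_true)^2
= (0.33 - 0.6)^2
= -0.27^2 = 0.0729

0.0729


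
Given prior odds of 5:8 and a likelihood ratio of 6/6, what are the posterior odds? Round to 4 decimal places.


Posterior odds = prior odds * LR
Prior odds = 5/8 = 0.625
LR = 6/6 = 1.0
Posterior odds = 0.625 * 1.0 = 0.625

0.625


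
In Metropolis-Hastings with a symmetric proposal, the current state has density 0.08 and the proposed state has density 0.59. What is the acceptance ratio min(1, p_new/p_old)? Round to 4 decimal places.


Ratio = p_new / p_old = 0.59 / 0.08 = 7.375
Acceptance = min(1, 7.375) = 1.0

1.0


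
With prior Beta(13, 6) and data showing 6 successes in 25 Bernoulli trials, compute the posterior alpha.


Conjugate update: alpha_posterior = alpha_prior + k
= 13 + 6 = 19

19


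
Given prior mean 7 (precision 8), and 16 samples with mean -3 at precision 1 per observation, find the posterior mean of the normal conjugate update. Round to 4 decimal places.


The posterior mean is a precision-weighted average of prior and data.
Post. prec. = 8 + 16 = 24
Post. mean = (56 + -48)/24 = 8/24 = 0.3333

0.3333


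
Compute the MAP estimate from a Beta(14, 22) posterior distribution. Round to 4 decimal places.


MAP = mode of Beta distribution
= (alpha - 1)/(alpha + beta - 2)
= (14-1)/(14+22-2)
= 13/34 = 0.3824

0.3824


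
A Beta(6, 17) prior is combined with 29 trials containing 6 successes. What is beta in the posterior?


In conjugate updating:
beta_posterior = beta_prior + (n - k)
= 17 + (29 - 6)
= 17 + 23 = 40

40


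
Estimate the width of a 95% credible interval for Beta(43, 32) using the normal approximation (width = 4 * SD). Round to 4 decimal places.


For Beta(a,b): Var = ab/((a+b)^2(a+b+1))
Var = 0.0032, SD = 0.0567
Approximate 95% CI width = 4 * 0.0567 = 0.2269

0.2269


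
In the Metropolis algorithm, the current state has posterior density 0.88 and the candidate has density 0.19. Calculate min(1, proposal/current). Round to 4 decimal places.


Ratio = 0.19/0.88 = 0.2159
Acceptance probability = min(1, 0.2159)
= 0.2159

0.2159


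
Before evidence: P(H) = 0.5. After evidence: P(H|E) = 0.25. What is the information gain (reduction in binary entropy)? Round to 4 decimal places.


Prior entropy = 1.0
Posterior entropy = 0.8113
Information gain = 1.0 - 0.8113 = 0.1887

0.1887


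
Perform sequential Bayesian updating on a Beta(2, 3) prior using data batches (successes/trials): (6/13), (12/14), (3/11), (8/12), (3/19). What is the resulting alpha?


Accumulate successes: 32
Posterior alpha = prior alpha + sum of successes
= 2 + 32 = 34

34


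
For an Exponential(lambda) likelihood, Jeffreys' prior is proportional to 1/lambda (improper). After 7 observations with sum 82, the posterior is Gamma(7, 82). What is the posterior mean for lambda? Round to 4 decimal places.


Posterior = Gamma(n, sum_x) = Gamma(7, 82)
Posterior mean = shape/rate = 7/82
= 0.0854

0.0854


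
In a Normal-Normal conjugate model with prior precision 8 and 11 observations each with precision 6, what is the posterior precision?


Posterior precision = prior precision + n * observation precision
= 8 + 11 * 6
= 8 + 66 = 74

74


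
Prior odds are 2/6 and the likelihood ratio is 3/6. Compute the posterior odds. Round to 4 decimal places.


Posterior odds = prior odds * likelihood ratio
= (2/6) * (3/6)
= 6 / 36
= 0.1667

0.1667


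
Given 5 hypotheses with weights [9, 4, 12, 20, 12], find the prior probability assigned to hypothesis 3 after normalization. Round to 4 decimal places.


To normalize, divide each weight by the sum of all weights.
Sum = 57
Prior(H3) = 12/57 = 0.2105

0.2105


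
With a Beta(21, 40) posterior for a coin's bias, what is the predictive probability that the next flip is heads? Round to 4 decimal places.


The predictive probability equals the posterior mean.
P(next = heads) = alpha / (alpha + beta)
= 21 / 61 = 0.3443

0.3443


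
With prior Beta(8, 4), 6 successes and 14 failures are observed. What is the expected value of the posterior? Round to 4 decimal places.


Posterior = Beta(14, 18)
E[theta] = alpha/(alpha+beta)
= 14/32 = 0.4375

0.4375


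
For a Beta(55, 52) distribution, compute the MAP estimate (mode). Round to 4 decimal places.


MAP = mode = (a-1)/(a+b-2)
= (55-1)/(55+52-2)
= 54/105 = 0.5143

0.5143


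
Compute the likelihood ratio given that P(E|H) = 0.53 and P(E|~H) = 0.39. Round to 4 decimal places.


LR = P(E|H) / P(E|~H)
= 0.53 / 0.39 = 1.359

1.359


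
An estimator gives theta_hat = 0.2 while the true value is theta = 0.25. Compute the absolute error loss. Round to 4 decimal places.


The absolute error loss is |theta_hat - theta|
= |0.2 - 0.25|
= 0.05

0.05


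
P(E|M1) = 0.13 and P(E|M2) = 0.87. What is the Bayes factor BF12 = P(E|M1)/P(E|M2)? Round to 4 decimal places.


Bayes factor BF12 = P(E|M1) / P(E|M2)
= 0.13 / 0.87
= 0.1494

0.1494


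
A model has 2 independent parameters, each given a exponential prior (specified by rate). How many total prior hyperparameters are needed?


Each exponential prior needs 1 hyperparameter (rate).
Total = 1 * 2 = 2

2


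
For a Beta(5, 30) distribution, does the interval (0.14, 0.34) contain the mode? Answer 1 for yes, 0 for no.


Mode of Beta(a,b) = (a-1)/(a+b-2)
= (5-1)/(5+30-2) = 0.1212
Check: 0.14 <= 0.1212 <= 0.34?
Result: 0

0


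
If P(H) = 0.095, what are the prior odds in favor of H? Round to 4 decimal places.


Prior odds = P(H) / (1 - P(H))
= 0.095 / 0.905
= 0.105

0.105


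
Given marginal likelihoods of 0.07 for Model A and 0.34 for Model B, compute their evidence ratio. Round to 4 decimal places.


Ratio = ML(A) / ML(B) = 0.07/0.34
= 0.2059

0.2059


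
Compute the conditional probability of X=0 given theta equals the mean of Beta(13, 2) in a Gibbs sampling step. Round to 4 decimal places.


Mean of Beta(13, 2) = 0.8667
P(X=0 | theta=0.8667) = 0.1333

0.1333


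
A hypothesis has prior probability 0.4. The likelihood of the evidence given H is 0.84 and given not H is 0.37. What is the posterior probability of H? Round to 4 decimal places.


Using Bayes' theorem:
P(E) = 0.4 * 0.84 + 0.6 * 0.37
P(E) = 0.558
P(H|E) = (0.4 * 0.84) / 0.558 = 0.6022

0.6022


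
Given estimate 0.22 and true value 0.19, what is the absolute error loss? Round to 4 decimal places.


Absolute error = |estimate - true|
= |0.03| = 0.03

0.03


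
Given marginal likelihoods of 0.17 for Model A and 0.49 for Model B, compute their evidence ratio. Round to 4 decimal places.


Ratio = ML(A) / ML(B) = 0.17/0.49
= 0.3469

0.3469


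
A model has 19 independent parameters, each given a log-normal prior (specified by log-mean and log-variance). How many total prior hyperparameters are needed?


Each log-normal prior needs 2 hyperparameters (log-mean and log-variance).
Total = 2 * 19 = 38

38


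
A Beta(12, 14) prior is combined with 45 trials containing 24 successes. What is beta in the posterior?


In conjugate updating:
beta_posterior = beta_prior + (n - k)
= 14 + (45 - 24)
= 14 + 21 = 35

35


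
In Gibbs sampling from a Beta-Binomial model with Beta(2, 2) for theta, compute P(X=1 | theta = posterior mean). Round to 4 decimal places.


Posterior mean = alpha/(alpha+beta) = 2/4 = 0.5
P(X=1|theta=mean) = theta = 0.5

0.5


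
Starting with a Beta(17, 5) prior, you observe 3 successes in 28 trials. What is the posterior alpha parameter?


For a Beta-Binomial conjugate model:
Posterior alpha = prior alpha + number of successes
= 17 + 3 = 20

20


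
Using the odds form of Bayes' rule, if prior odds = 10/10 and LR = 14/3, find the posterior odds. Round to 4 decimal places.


Bayes' rule in odds form: posterior odds = prior odds * LR
= (10 * 14) / (10 * 3)
= 140/30 = 4.6667

4.6667


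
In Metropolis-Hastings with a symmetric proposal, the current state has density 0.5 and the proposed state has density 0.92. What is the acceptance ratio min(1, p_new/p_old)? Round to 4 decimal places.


Ratio = p_new / p_old = 0.92 / 0.5 = 1.84
Acceptance = min(1, 1.84) = 1.0

1.0


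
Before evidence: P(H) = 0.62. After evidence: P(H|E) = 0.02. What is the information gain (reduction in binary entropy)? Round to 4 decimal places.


Prior entropy = 0.958
Posterior entropy = 0.1414
Information gain = 0.958 - 0.1414 = 0.8166

0.8166


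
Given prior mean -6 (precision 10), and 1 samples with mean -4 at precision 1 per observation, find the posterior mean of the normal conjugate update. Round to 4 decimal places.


The posterior mean is a precision-weighted average of prior and data.
Post. prec. = 10 + 1 = 11
Post. mean = (-60 + -4)/11 = -64/11 = -5.8182

-5.8182


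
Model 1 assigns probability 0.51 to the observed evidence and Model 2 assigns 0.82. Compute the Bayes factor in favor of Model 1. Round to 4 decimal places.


BF = P(data|M1) / P(data|M2)
= 0.51 / 0.82 = 0.622

0.622


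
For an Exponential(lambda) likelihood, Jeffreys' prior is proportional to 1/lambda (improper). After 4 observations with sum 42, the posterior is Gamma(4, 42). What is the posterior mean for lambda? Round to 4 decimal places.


Posterior = Gamma(n, sum_x) = Gamma(4, 42)
Posterior mean = shape/rate = 4/42
= 0.0952

0.0952


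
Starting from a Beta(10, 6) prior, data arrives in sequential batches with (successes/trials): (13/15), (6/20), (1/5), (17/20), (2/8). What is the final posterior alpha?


In sequential Bayesian updating, we sum all successes.
Total successes = 39
Final alpha = 10 + 39 = 49

49


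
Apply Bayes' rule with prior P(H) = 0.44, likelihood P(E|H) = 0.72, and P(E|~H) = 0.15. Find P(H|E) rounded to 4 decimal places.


Step 1: Compute marginal P(E) = P(E|H)P(H) + P(E|~H)P(~H)
= 0.72*0.44 + 0.15*0.56 = 0.4008
Step 2: P(H|E) = P(E|H)P(H)/P(E) = 0.3168/0.4008
= 0.7904

0.7904


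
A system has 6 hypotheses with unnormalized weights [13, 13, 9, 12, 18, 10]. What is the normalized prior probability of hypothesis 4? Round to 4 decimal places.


The normalized prior is the weight divided by the total.
Total weight = 75
P(H4) = 12 / 75 = 0.16

0.16


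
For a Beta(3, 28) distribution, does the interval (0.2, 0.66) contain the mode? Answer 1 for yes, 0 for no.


Mode of Beta(a,b) = (a-1)/(a+b-2)
= (3-1)/(3+28-2) = 0.069
Check: 0.2 <= 0.069 <= 0.66?
Result: 0

0


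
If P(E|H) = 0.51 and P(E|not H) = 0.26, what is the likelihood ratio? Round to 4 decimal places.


Likelihood ratio = P(E|H) / P(E|not H)
= 0.51 / 0.26
= 1.9615

1.9615


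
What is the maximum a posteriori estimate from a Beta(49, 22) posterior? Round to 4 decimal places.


The MAP estimate equals the mode of the distribution.
Mode of Beta(a,b) = (a-1)/(a+b-2)
= 48/69
= 0.6957

0.6957


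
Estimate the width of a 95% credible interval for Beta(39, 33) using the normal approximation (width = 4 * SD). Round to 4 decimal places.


For Beta(a,b): Var = ab/((a+b)^2(a+b+1))
Var = 0.0034, SD = 0.0583
Approximate 95% CI width = 4 * 0.0583 = 0.2333

0.2333


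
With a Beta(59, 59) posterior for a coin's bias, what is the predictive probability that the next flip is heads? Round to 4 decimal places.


The predictive probability equals the posterior mean.
P(next = heads) = alpha / (alpha + beta)
= 59 / 118 = 0.5

0.5


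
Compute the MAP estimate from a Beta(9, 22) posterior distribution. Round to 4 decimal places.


MAP = mode of Beta distribution
= (alpha - 1)/(alpha + beta - 2)
= (9-1)/(9+22-2)
= 8/29 = 0.2759

0.2759


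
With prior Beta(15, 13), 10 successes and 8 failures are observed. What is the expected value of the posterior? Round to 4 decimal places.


Posterior = Beta(25, 21)
E[theta] = alpha/(alpha+beta)
= 25/46 = 0.5435

0.5435


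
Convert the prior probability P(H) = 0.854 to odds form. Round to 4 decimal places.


P(not H) = 1 - 0.854 = 0.146
Odds = 0.854 / 0.146 = 5.8493

5.8493


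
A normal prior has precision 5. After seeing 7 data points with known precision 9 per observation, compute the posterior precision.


In the conjugate normal model, precisions add:
tau_posterior = tau_prior + n * tau_data
= 5 + 7*9 = 68

68


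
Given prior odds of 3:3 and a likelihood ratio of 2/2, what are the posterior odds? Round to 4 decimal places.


Posterior odds = prior odds * LR
Prior odds = 3/3 = 1.0
LR = 2/2 = 1.0
Posterior odds = 1.0 * 1.0 = 1.0

1.0


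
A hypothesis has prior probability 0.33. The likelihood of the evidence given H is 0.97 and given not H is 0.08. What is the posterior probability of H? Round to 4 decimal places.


Using Bayes' theorem:
P(E) = 0.33 * 0.97 + 0.67 * 0.08
P(E) = 0.3737
P(H|E) = (0.33 * 0.97) / 0.3737 = 0.8566

0.8566


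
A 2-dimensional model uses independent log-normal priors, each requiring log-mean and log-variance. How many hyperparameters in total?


Per parameter: 2 (log-mean and log-variance).
Total = 2 * 2 = 4

4


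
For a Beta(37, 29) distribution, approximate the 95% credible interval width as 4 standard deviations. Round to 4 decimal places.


Variance of Beta(a,b) = ab / ((a+b)^2 * (a+b+1))
= 37*29 / ((66)^2 * 67)
= 0.0037
SD = sqrt(0.0037) = 0.0606
Width = 4 * SD = 0.2425

0.2425


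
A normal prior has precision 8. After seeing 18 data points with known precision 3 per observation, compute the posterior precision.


In the conjugate normal model, precisions add:
tau_posterior = tau_prior + n * tau_data
= 8 + 18*3 = 62

62


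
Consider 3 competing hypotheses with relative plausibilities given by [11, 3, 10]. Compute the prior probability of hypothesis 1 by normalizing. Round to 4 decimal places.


Sum of weights = 11 + 3 + 10 = 24
Normalized prior for H1 = 11 / 24
= 0.4583

0.4583


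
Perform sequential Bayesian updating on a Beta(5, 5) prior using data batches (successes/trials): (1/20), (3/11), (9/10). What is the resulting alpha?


Accumulate successes: 13
Posterior alpha = prior alpha + sum of successes
= 5 + 13 = 18

18


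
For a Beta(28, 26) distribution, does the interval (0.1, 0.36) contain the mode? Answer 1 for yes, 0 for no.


Mode of Beta(a,b) = (a-1)/(a+b-2)
= (28-1)/(28+26-2) = 0.5192
Check: 0.1 <= 0.5192 <= 0.36?
Result: 0

0


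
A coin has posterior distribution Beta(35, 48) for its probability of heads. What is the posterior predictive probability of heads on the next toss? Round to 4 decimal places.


Posterior predictive = E[theta] = alpha/(alpha+beta)
= 35/83
= 0.4217

0.4217


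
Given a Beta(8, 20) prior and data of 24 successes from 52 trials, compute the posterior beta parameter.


Number of failures = 52 - 24 = 28
Posterior beta = 20 + 28 = 48

48


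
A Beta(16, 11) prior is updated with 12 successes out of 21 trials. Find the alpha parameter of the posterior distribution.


In the Beta-Binomial conjugate update:
alpha_post = alpha_prior + successes
= 16 + 12
= 28

28


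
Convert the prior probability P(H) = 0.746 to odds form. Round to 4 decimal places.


P(not H) = 1 - 0.746 = 0.254
Odds = 0.746 / 0.254 = 2.937

2.937


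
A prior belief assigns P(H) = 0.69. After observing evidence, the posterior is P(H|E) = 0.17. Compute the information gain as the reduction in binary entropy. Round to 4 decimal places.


H(prior) = -0.69*log2(0.69) - 0.31*log2(0.31)
= 0.8932
H(post) = -0.17*log2(0.17) - 0.83*log2(0.83)
= 0.6577
IG = 0.8932 - 0.6577 = 0.2355

0.2355


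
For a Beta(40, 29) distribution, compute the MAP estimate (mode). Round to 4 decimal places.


MAP = mode = (a-1)/(a+b-2)
= (40-1)/(40+29-2)
= 39/67 = 0.5821

0.5821


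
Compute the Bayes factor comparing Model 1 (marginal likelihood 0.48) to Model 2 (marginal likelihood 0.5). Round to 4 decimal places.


BF12 = marginal likelihood of M1 / marginal likelihood of M2
= 0.48/0.5
= 0.96

0.96


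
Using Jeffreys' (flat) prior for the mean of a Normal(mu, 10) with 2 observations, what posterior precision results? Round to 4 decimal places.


Flat prior means prior precision is 0.
Posterior precision = n / sigma^2 = 2/10 = 0.2

0.2


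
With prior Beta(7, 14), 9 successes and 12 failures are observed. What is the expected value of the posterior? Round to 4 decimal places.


Posterior = Beta(16, 26)
E[theta] = alpha/(alpha+beta)
= 16/42 = 0.381

0.381


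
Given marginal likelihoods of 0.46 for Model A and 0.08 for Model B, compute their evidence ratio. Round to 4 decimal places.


Ratio = ML(A) / ML(B) = 0.46/0.08
= 5.75

5.75


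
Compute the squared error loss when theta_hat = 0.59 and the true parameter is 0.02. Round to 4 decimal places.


L = (theta_hat - theta_true)^2
= (0.59 - 0.02)^2
= 0.57^2 = 0.3249

0.3249


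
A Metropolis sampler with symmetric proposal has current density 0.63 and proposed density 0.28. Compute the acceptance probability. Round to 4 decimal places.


For symmetric proposals, acceptance = min(1, pi(x*)/pi(x))
= min(1, 0.28/0.63)
= min(1, 0.4444) = 0.4444

0.4444


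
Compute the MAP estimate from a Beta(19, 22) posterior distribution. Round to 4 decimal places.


MAP = mode of Beta distribution
= (alpha - 1)/(alpha + beta - 2)
= (19-1)/(19+22-2)
= 18/39 = 0.4615

0.4615


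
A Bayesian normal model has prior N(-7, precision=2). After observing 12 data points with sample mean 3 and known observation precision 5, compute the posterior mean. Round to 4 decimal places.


Posterior mean = (prior_precision * prior_mean + n * data_precision * data_mean) / (prior_precision + n * data_precision)
Numerator = 2*-7 + 12*5*3 = 166
Denominator = 2 + 12*5 = 62
Posterior mean = 2.6774

2.6774


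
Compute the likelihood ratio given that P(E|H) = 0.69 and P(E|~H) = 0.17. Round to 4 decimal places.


LR = P(E|H) / P(E|~H)
= 0.69 / 0.17 = 4.0588

4.0588


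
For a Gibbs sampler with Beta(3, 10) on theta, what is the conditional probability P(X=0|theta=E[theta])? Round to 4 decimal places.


E[theta] = 3/(3+10) = 0.2308
P(X=0|theta) = 1 - theta = 0.7692

0.7692


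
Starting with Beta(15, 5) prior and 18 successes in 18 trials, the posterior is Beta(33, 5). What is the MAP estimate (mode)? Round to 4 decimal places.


The mode of Beta(a, b) when a > 1 and b > 1 is (a-1)/(a+b-2)
= (33 - 1) / (33 + 5 - 2)
= 32 / 36
= 0.8889

0.8889


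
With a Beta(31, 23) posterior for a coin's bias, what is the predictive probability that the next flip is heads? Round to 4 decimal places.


The predictive probability equals the posterior mean.
P(next = heads) = alpha / (alpha + beta)
= 31 / 54 = 0.5741

0.5741


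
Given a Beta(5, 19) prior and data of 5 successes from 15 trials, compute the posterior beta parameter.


Number of failures = 15 - 5 = 10
Posterior beta = 19 + 10 = 29

29


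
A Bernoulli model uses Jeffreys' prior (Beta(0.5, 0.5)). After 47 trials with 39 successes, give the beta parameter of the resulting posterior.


Posterior = Beta(prior_alpha + successes, prior_beta + failures)
= Beta(0.5 + 39, 0.5 + 8)
Posterior beta = 0.5 + (n - k) = 0.5 + 8 = 8.5

8.5


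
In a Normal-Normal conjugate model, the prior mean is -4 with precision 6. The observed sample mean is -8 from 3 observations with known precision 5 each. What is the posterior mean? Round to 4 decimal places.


Posterior precision = tau0 + n*tau = 6 + 3*5 = 21
Posterior mean = (tau0*mu0 + n*tau*xbar) / posterior_precision
= (6*-4 + 3*5*-8) / 21
= -144 / 21 = -6.8571

-6.8571


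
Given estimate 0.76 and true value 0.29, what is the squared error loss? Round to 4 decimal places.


Squared error = (estimate - true)^2
Difference = 0.47
Loss = 0.47^2 = 0.2209

0.2209


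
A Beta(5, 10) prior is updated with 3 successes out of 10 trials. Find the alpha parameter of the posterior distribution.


In the Beta-Binomial conjugate update:
alpha_post = alpha_prior + successes
= 5 + 3
= 8

8


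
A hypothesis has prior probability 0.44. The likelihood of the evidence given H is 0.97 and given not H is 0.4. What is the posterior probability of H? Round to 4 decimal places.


Using Bayes' theorem:
P(E) = 0.44 * 0.97 + 0.56 * 0.4
P(E) = 0.6508
P(H|E) = (0.44 * 0.97) / 0.6508 = 0.6558

0.6558


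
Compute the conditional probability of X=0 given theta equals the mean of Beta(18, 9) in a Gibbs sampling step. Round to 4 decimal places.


Mean of Beta(18, 9) = 0.6667
P(X=0 | theta=0.6667) = 0.3333

0.3333


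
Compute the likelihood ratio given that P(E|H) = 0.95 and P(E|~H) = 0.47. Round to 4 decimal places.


LR = P(E|H) / P(E|~H)
= 0.95 / 0.47 = 2.0213

2.0213


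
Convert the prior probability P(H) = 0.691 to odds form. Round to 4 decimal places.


P(not H) = 1 - 0.691 = 0.309
Odds = 0.691 / 0.309 = 2.2362

2.2362


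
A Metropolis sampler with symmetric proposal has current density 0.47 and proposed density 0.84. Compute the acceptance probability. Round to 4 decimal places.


For symmetric proposals, acceptance = min(1, pi(x*)/pi(x))
= min(1, 0.84/0.47)
= min(1, 1.7872) = 1.0

1.0


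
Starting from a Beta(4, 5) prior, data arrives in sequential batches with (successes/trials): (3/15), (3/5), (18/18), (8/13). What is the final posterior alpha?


In sequential Bayesian updating, we sum all successes.
Total successes = 32
Final alpha = 4 + 32 = 36

36


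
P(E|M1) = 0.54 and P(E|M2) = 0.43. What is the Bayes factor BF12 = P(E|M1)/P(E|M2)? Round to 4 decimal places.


Bayes factor BF12 = P(E|M1) / P(E|M2)
= 0.54 / 0.43
= 1.2558

1.2558


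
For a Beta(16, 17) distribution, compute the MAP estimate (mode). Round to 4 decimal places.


MAP = mode = (a-1)/(a+b-2)
= (16-1)/(16+17-2)
= 15/31 = 0.4839

0.4839


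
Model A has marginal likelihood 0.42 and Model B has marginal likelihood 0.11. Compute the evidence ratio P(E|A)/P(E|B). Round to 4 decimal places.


Evidence ratio = P(E|A) / P(E|B)
= 0.42 / 0.11
= 3.8182

3.8182


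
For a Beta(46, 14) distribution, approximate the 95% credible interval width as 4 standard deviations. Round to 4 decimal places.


Variance of Beta(a,b) = ab / ((a+b)^2 * (a+b+1))
= 46*14 / ((60)^2 * 61)
= 0.0029
SD = sqrt(0.0029) = 0.0542
Width = 4 * SD = 0.2166

0.2166


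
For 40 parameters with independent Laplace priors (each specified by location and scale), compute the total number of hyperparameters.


A Laplace prior has 2 hyperparameters per parameter.
Total = 40 * 2 = 80

80


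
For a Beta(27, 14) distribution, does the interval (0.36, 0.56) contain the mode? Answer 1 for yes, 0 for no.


Mode of Beta(a,b) = (a-1)/(a+b-2)
= (27-1)/(27+14-2) = 0.6667
Check: 0.36 <= 0.6667 <= 0.56?
Result: 0

0


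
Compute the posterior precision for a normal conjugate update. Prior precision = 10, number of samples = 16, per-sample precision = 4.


tau_post = tau_0 + n * tau
= 10 + 16 * 4 = 74

74


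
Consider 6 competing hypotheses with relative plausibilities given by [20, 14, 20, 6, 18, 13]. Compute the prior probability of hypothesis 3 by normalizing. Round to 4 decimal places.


Sum of weights = 20 + 14 + 20 + 6 + 18 + 13 = 91
Normalized prior for H3 = 20 / 91
= 0.2198

0.2198


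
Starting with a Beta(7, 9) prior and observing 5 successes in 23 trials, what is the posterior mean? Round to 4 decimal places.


Posterior parameters: alpha = 7 + 5 = 12
beta = 9 + 18 = 27
Posterior mean = alpha / (alpha + beta) = 12 / 39
= 0.3077

0.3077


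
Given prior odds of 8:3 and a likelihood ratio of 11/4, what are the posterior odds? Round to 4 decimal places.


Posterior odds = prior odds * LR
Prior odds = 8/3 = 2.6667
LR = 11/4 = 2.75
Posterior odds = 2.6667 * 2.75 = 7.3333

7.3333


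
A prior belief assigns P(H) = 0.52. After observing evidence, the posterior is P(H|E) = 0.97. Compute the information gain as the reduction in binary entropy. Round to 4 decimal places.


H(prior) = -0.52*log2(0.52) - 0.48*log2(0.48)
= 0.9988
H(post) = -0.97*log2(0.97) - 0.03*log2(0.03)
= 0.1944
IG = 0.9988 - 0.1944 = 0.8045

0.8045


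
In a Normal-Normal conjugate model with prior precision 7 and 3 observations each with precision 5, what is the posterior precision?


Posterior precision = prior precision + n * observation precision
= 7 + 3 * 5
= 7 + 15 = 22

22


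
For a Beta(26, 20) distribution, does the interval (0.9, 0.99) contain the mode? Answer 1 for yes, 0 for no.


Mode of Beta(a,b) = (a-1)/(a+b-2)
= (26-1)/(26+20-2) = 0.5682
Check: 0.9 <= 0.5682 <= 0.99?
Result: 0

0


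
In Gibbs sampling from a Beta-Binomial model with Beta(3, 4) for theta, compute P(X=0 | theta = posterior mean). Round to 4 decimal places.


Posterior mean = alpha/(alpha+beta) = 3/7 = 0.4286
P(X=0|theta=mean) = 1 - theta = 0.5714

0.5714


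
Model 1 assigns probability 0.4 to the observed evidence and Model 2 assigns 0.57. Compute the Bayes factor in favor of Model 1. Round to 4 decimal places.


BF = P(data|M1) / P(data|M2)
= 0.4 / 0.57 = 0.7018

0.7018


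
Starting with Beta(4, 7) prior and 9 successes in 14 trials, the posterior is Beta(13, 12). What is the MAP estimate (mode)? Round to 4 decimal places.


The mode of Beta(a, b) when a > 1 and b > 1 is (a-1)/(a+b-2)
= (13 - 1) / (13 + 12 - 2)
= 12 / 23
= 0.5217

0.5217


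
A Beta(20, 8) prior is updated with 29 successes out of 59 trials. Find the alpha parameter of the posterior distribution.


In the Beta-Binomial conjugate update:
alpha_post = alpha_prior + successes
= 20 + 29
= 49

49


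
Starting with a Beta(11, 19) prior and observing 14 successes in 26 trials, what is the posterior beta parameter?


Posterior beta = prior beta + failures
Failures = 26 - 14 = 12
beta_post = 19 + 12 = 31

31


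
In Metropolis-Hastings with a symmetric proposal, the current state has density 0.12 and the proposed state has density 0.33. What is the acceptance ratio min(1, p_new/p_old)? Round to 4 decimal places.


Ratio = p_new / p_old = 0.33 / 0.12 = 2.75
Acceptance = min(1, 2.75) = 1.0

1.0


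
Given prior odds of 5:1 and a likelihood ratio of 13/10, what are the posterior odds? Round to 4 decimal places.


Posterior odds = prior odds * LR
Prior odds = 5/1 = 5.0
LR = 13/10 = 1.3
Posterior odds = 5.0 * 1.3 = 6.5

6.5


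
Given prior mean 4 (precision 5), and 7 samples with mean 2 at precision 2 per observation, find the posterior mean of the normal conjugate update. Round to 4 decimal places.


The posterior mean is a precision-weighted average of prior and data.
Post. prec. = 5 + 14 = 19
Post. mean = (20 + 28)/19 = 48/19 = 2.5263

2.5263


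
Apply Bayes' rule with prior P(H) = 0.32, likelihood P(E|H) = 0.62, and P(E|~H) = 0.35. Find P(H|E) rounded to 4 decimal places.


Step 1: Compute marginal P(E) = P(E|H)P(H) + P(E|~H)P(~H)
= 0.62*0.32 + 0.35*0.68 = 0.4364
Step 2: P(H|E) = P(E|H)P(H)/P(E) = 0.1984/0.4364
= 0.4546

0.4546


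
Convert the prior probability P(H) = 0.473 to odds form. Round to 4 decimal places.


P(not H) = 1 - 0.473 = 0.527
Odds = 0.473 / 0.527 = 0.8975

0.8975


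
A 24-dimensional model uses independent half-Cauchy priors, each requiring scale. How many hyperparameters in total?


Per parameter: 1 (scale).
Total = 24 * 1 = 24

24


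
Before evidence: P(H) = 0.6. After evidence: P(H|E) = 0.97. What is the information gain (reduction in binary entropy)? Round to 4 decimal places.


Prior entropy = 0.971
Posterior entropy = 0.1944
Information gain = 0.971 - 0.1944 = 0.7766

0.7766


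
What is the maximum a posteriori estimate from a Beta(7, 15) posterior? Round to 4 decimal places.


The MAP estimate equals the mode of the distribution.
Mode of Beta(a,b) = (a-1)/(a+b-2)
= 6/20
= 0.3

0.3


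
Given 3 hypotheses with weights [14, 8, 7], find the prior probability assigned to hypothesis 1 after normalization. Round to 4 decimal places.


To normalize, divide each weight by the sum of all weights.
Sum = 29
Prior(H1) = 14/29 = 0.4828

0.4828


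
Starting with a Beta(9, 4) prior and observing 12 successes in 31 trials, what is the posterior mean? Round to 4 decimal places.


Posterior parameters: alpha = 9 + 12 = 21
beta = 4 + 19 = 23
Posterior mean = alpha / (alpha + beta) = 21 / 44
= 0.4773

0.4773


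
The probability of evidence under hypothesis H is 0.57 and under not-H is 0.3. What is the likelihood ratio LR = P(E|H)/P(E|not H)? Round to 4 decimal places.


LR = 0.57 / 0.3
= 1.9

1.9


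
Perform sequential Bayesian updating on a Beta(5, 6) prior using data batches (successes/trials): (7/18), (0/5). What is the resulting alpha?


Accumulate successes: 7
Posterior alpha = prior alpha + sum of successes
= 5 + 7 = 12

12


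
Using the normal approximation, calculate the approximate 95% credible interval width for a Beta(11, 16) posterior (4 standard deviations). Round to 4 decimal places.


Var(Beta) = 11*16/(27^2 * 28) = 0.0086
SD = 0.0929
Width ~ 4*SD = 0.3714

0.3714


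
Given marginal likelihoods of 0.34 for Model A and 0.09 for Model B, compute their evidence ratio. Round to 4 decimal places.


Ratio = ML(A) / ML(B) = 0.34/0.09
= 3.7778

3.7778


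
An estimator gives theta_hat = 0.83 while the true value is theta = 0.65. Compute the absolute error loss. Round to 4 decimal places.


The absolute error loss is |theta_hat - theta|
= |0.83 - 0.65|
= 0.18

0.18


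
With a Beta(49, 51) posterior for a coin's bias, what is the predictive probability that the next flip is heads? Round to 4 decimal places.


The predictive probability equals the posterior mean.
P(next = heads) = alpha / (alpha + beta)
= 49 / 100 = 0.49

0.49


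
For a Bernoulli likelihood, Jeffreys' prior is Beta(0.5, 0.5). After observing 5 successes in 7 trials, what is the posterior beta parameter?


Jeffreys' prior for Bernoulli is Beta(0.5, 0.5).
Posterior is Beta(0.5 + k, 0.5 + n - k).
Posterior beta = 0.5 + (n - k) = 0.5 + 2 = 2.5

2.5


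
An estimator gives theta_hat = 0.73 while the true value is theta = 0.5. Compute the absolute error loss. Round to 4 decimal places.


The absolute error loss is |theta_hat - theta|
= |0.73 - 0.5|
= 0.23

0.23


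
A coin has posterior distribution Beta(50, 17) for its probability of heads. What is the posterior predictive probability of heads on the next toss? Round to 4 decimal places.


Posterior predictive = E[theta] = alpha/(alpha+beta)
= 50/67
= 0.7463

0.7463


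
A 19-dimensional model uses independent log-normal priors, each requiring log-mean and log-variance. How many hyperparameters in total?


Per parameter: 2 (log-mean and log-variance).
Total = 19 * 2 = 38

38


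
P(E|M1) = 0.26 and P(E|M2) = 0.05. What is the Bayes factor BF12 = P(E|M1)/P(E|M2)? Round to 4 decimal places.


Bayes factor BF12 = P(E|M1) / P(E|M2)
= 0.26 / 0.05
= 5.2

5.2


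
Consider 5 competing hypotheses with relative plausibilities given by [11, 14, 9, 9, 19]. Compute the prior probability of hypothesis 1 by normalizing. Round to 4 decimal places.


Sum of weights = 11 + 14 + 9 + 9 + 19 = 62
Normalized prior for H1 = 11 / 62
= 0.1774

0.1774


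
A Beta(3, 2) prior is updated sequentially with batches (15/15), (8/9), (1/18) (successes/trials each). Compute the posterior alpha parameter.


Sequential conjugate updating is equivalent to a single batch update.
Total successes across all batches = 24
alpha_posterior = alpha_prior + total_successes = 3 + 24
= 27

27


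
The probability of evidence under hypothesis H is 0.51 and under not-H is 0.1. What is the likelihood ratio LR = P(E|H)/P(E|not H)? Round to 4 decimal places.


LR = 0.51 / 0.1
= 5.1

5.1


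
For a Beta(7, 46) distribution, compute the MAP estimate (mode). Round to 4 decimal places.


MAP = mode = (a-1)/(a+b-2)
= (7-1)/(7+46-2)
= 6/51 = 0.1176

0.1176


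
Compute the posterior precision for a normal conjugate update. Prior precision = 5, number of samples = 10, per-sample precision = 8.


tau_post = tau_0 + n * tau
= 5 + 10 * 8 = 85

85
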